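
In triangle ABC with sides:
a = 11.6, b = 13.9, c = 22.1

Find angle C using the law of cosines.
c² = a² + b² − 2ab·cos(C)  ⇒  cos(C) = (a² + b² − c²)/(2ab)
cos(C) = (11.6² + 13.9² − 22.1²)/(2·11.6·13.9) = (134.56 + 193.21 − 488.41)/322.48 = -160.64/322.48 ≈ -0.498139
C = arccos(-0.498139) ≈ 119.877°

C = 119.9°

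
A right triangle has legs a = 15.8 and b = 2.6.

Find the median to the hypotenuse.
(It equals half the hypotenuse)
Hypotenuse c = √(a² + b²) = √(249.64 + 6.76) = √256.4 ≈ 16.0125
Median to hypotenuse = c/2 ≈ 16.0125/2 ≈ 8.00625

Median = 8.006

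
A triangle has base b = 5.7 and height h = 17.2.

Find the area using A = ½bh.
A = ½·b·h = ½·5.7·17.2 = ½·98.04 = 49.02

Area = 49.02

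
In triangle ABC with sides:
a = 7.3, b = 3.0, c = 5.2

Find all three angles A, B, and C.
Law of cosines for each angle (a² = 53.29, b² = 9, c² = 27.04):
cos(A) = (b² + c² − a²)/(2bc) = (9 + 27.04 − 53.29)/(2·3.0·5.2) = -17.25/31.2 ≈ -0.552885  ⇒  A ≈ 123.565°
cos(B) = (a² + c² − b²)/(2ac) = (53.29 + 27.04 − 9)/(2·7.3·5.2) = 71.33/75.92 ≈ 0.939542  ⇒  B ≈ 20.0253°
cos(C) = (a² + b² − c²)/(2ab) = (53.29 + 9 − 27.04)/(2·7.3·3.0) = 35.25/43.8 ≈ 0.804795  ⇒  C ≈ 36.4096°
Check: A + B + C ≈ 180°

A = 123.6°, B = 20.03°, C = 36.41°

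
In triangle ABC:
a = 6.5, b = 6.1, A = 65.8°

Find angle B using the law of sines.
a/sin(A) = b/sin(B)  ⇒  sin(B) = b·sin(A)/a = 6.1·sin(65.8°)/6.5
sin(65.8°) ≈ 0.91212
sin(B) ≈ 6.1·0.91212/6.5 ≈ 5.56393/6.5 ≈ 0.85599
B = arcsin(0.85599) ≈ 58.8692°
(Since b ≤ a we need B ≤ A, so the obtuse alternative 180° − 58.8692° ≈ 121.131° is rejected.)

B = 58.87°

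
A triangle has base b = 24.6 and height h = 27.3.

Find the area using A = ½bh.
A = ½·b·h = ½·24.6·27.3 = ½·671.58 = 335.79

Area = 335.79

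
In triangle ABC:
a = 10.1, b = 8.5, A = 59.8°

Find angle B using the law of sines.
a/sin(A) = b/sin(B)  ⇒  sin(B) = b·sin(A)/a = 8.5·sin(59.8°)/10.1
sin(59.8°) ≈ 0.864275
sin(B) ≈ 8.5·0.864275/10.1 ≈ 7.34634/10.1 ≈ 0.72736
B = arcsin(0.72736) ≈ 46.6655°
(Since b ≤ a we need B ≤ A, so the obtuse alternative 180° − 46.6655° ≈ 133.334° is rejected.)

B = 46.67°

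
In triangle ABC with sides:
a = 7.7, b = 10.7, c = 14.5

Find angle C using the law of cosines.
c² = a² + b² − 2ab·cos(C)  ⇒  cos(C) = (a² + b² − c²)/(2ab)
cos(C) = (7.7² + 10.7² − 14.5²)/(2·7.7·10.7) = (59.29 + 114.49 − 210.25)/164.78 = -36.47/164.78 ≈ -0.221325
C = arccos(-0.221325) ≈ 102.787°

C = 102.8°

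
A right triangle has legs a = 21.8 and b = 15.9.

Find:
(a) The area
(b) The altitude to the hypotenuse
(a) The legs are perpendicular, so Area = ½·a·b = ½·21.8·15.9 = ½·346.62 = 173.31
(b) Hypotenuse c = √(a² + b²) = √(475.24 + 252.81) = √728.05 ≈ 26.9824
    Area = ½·c·h_c  ⇒  h_c = 2·Area/c = 346.62/26.9824 ≈ 12.8462

Area = 173.31, h_c = 12.85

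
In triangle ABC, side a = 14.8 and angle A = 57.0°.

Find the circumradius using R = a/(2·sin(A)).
R = a/(2·sin(A)) = 14.8/(2·sin(57.0°))
sin(57.0°) ≈ 0.838671
R ≈ 14.8/(2·0.838671) = 14.8/1.67734 ≈ 8.82349

R = 8.823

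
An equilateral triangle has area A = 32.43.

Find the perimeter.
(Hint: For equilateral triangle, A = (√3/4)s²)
A = (√3/4)s²  ⇒  s² = 4A/√3 = 4·32.43/√3 = 129.72/1.73205 ≈ 74.8939
s ≈ √74.8939 ≈ 8.65412
Perimeter = 3s ≈ 3·8.65412 ≈ 25.9624

Perimeter = 25.96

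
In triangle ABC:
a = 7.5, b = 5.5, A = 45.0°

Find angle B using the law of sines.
a/sin(A) = b/sin(B)  ⇒  sin(B) = b·sin(A)/a = 5.5·sin(45.0°)/7.5
sin(45.0°) ≈ 0.707107
sin(B) ≈ 5.5·0.707107/7.5 ≈ 3.88909/7.5 ≈ 0.518545
B = arcsin(0.518545) ≈ 31.2347°
(Since b ≤ a we need B ≤ A, so the obtuse alternative 180° − 31.2347° ≈ 148.765° is rejected.)

B = 31.23°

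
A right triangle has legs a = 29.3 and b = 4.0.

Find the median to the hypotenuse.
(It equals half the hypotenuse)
Hypotenuse c = √(a² + b²) = √(858.49 + 16) = √874.49 ≈ 29.5718
Median to hypotenuse = c/2 ≈ 29.5718/2 ≈ 14.7859

Median = 14.79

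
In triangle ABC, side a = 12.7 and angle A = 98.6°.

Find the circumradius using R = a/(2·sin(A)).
R = a/(2·sin(A)) = 12.7/(2·sin(98.6°))
sin(98.6°) ≈ 0.988756
R ≈ 12.7/(2·0.988756) = 12.7/1.97751 ≈ 6.42221

R = 6.422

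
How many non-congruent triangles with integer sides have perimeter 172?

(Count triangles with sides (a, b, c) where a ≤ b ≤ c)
Let a ≤ b ≤ c with a + b + c = 172. The only binding inequality is a + b > c, i.e. 172 − c > c, so c < 172/2; and c ≥ 172/3 since c is the largest side.
So 58 ≤ c ≤ 85. For each c, b runs from ⌈(172 − c)/2⌉ up to c (then a = 172 − b − c satisfies 1 ≤ a ≤ b automatically), giving c − ⌈(172 − c)/2⌉ + 1 choices.
Summing over c: 2 + 3 + 5 + 6 + … + 41 + 42  (28 terms, c = 58, …, 85) = 616
Check (closed form: nearest integer to p²/48 for even p, (p+3)²/48 for odd p): 172²/48 = 29584/48 ≈ 616.33 → 616

616 triangles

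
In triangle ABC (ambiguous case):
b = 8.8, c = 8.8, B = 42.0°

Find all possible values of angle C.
b/sin(B) = c/sin(C)  ⇒  sin(C) = c·sin(B)/b = 8.8·sin(42.0°)/8.8
sin(42.0°) ≈ 0.669131
sin(C) ≈ 8.8·0.669131/8.8 ≈ 5.88835/8.8 ≈ 0.669131
Candidate 1: C₁ = arcsin(0.669131) ≈ 42°  →  A = 180° − 42.0° − 42° ≈ 96° > 0, valid
Candidate 2: C₂ = 180° − C₁ ≈ 138°  →  A = 180° − 42.0° − 138° ≈ 0° ≤ 0, not a valid triangle

C = 42° (one solution)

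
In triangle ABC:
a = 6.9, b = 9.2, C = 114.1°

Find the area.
Two sides and the included angle (SAS): A = ½·a·b·sin(C) = ½·6.9·9.2·sin(114.1°)
sin(114.1°) ≈ 0.912834
A ≈ ½·63.48·0.912834 = 31.74·0.912834 ≈ 28.9734

Area = 28.97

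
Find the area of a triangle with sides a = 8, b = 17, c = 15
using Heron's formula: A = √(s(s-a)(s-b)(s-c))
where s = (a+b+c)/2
s = (8 + 17 + 15)/2 = 40/2 = 20
s − a = 12, s − b = 3, s − c = 5
s(s−a)(s−b)(s−c) = 20·12·3·5 = 3600
Area = √3600 ≈ 60

s = 20.0, Area = 60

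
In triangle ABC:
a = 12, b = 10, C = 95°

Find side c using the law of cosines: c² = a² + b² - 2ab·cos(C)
c² = 12² + 10² − 2·12·10·cos(95°)
cos(95°) ≈ -0.0871557
c² ≈ 144 + 100 − 240·(-0.0871557) ≈ 244 + 20.9174 ≈ 264.917
c ≈ √264.917 ≈ 16.2763

c = 16.28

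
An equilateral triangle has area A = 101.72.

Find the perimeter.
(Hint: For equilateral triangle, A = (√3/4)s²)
A = (√3/4)s²  ⇒  s² = 4A/√3 = 4·101.72/√3 = 406.88/1.73205 ≈ 234.912
s ≈ √234.912 ≈ 15.3268
Perimeter = 3s ≈ 3·15.3268 ≈ 45.9805

Perimeter = 45.98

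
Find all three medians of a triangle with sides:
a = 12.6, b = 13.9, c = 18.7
Median formula: m_a = ½√(2b² + 2c² − a²) (and cyclically). a² = 158.76, b² = 193.21, c² = 349.69.
m_a = ½√(2·193.21 + 2·349.69 − 158.76) = ½√927.04 ≈ ½·30.4473 ≈ 15.2237
m_b = ½√(2·158.76 + 2·349.69 − 193.21) = ½√823.69 ≈ ½·28.7 ≈ 14.35
m_c = ½√(2·158.76 + 2·193.21 − 349.69) = ½√354.25 ≈ ½·18.8215 ≈ 9.41077

m_a = 15.22, m_b = 14.35, m_c = 9.411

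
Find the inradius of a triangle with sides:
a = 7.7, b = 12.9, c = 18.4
r = Area/s where s is the semi-perimeter.
s = (7.7 + 12.9 + 18.4)/2 = 39/2 = 19.5
Area = √(s(s−a)(s−b)(s−c)) = √(19.5·11.8·6.6·1.1) ≈ √1670.53 ≈ 40.8721
r ≈ 40.8721/19.5 ≈ 2.096

r = 2.096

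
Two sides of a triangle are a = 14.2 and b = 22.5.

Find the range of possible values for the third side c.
Triangle inequality: |a − b| < c < a + b
|a − b| = |14.2 − 22.5| = 8.3
a + b = 14.2 + 22.5 = 36.7

8.3 < c < 36.7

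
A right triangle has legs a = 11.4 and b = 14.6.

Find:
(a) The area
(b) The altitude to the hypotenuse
(a) The legs are perpendicular, so Area = ½·a·b = ½·11.4·14.6 = ½·166.44 = 83.22
(b) Hypotenuse c = √(a² + b²) = √(129.96 + 213.16) = √343.12 ≈ 18.5235
    Area = ½·c·h_c  ⇒  h_c = 2·Area/c = 166.44/18.5235 ≈ 8.98534

Area = 83.22, h_c = 8.985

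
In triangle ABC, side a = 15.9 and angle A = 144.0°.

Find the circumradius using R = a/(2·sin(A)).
R = a/(2·sin(A)) = 15.9/(2·sin(144.0°))
sin(144.0°) ≈ 0.587785
R ≈ 15.9/(2·0.587785) = 15.9/1.17557 ≈ 13.5253

R = 13.53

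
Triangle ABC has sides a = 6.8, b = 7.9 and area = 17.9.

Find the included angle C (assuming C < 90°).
Area = ½·a·b·sin(C)  ⇒  sin(C) = 2·Area/(a·b) = 2·17.9/(6.8·7.9) = 35.8/53.72 ≈ 0.666418
C = arcsin(0.666418) ≈ 41.7912° (taking the acute solution since C < 90°)

C = 41.79°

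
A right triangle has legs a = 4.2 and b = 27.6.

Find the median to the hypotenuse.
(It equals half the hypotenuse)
Hypotenuse c = √(a² + b²) = √(17.64 + 761.76) = √779.4 ≈ 27.9177
Median to hypotenuse = c/2 ≈ 27.9177/2 ≈ 13.9589

Median = 13.96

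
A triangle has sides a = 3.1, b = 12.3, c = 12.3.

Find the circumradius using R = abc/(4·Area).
First find the area with Heron's formula.
s = (3.1 + 12.3 + 12.3)/2 = 13.85
Area = √(s(s−a)(s−b)(s−c)) = √(13.85·10.75·1.55·1.55) ≈ √357.702 ≈ 18.913
abc = 3.1·12.3·12.3 = 468.999
R = abc/(4·Area) ≈ 468.999/(4·18.913) = 468.999/75.6521 ≈ 6.19942

R = 6.199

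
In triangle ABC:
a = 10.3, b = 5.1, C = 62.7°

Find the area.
Two sides and the included angle (SAS): A = ½·a·b·sin(C) = ½·10.3·5.1·sin(62.7°)
sin(62.7°) ≈ 0.888617
A ≈ ½·52.53·0.888617 = 26.265·0.888617 ≈ 23.3395

Area = 23.34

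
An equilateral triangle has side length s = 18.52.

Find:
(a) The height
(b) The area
(a) The height splits the triangle into two 30-60-90 halves: h = s·√3/2 = 18.52·1.73205/2 ≈ 32.0776/2 ≈ 16.0388
(b) Area = (√3/4)·s² = (√3/4)·18.52² = (√3/4)·342.9904 ≈ 0.433013·342.9904 ≈ 148.519

Height = 16.04, Area = 148.5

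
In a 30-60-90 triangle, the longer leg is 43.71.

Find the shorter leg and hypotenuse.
In a 30-60-90 triangle the sides are in ratio 1 : √3 : 2, so short leg = long leg/√3 and hypotenuse = 2·(short leg).
Short leg = 43.71/√3 ≈ 43.71/1.73205 ≈ 25.236
Hypotenuse = 2·25.236 ≈ 50.472

Short leg = 25.24, Hypotenuse = 50.47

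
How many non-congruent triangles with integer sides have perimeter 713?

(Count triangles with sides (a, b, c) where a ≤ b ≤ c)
Let a ≤ b ≤ c with a + b + c = 713. The only binding inequality is a + b > c, i.e. 713 − c > c, so c < 713/2; and c ≥ 713/3 since c is the largest side.
So 238 ≤ c ≤ 356. For each c, b runs from ⌈(713 − c)/2⌉ up to c (then a = 713 − b − c satisfies 1 ≤ a ≤ b automatically), giving c − ⌈(713 − c)/2⌉ + 1 choices.
Summing over c: 1 + 3 + 4 + 6 + … + 177 + 178  (119 terms, c = 238, …, 356) = 10680
Check (closed form: nearest integer to p²/48 for even p, (p+3)²/48 for odd p): (713+3)²/48 = 716²/48 = 512656/48 ≈ 10680.33 → 10680

10680 triangles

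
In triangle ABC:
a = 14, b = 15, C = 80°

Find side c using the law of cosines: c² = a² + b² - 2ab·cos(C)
c² = 14² + 15² − 2·14·15·cos(80°)
cos(80°) ≈ 0.173648
c² ≈ 196 + 225 − 420·(0.173648) ≈ 421 − 72.9322 ≈ 348.068
c ≈ √348.068 ≈ 18.6566

c = 18.66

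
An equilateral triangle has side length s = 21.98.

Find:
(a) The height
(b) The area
(a) The height splits the triangle into two 30-60-90 halves: h = s·√3/2 = 21.98·1.73205/2 ≈ 38.0705/2 ≈ 19.0352
(b) Area = (√3/4)·s² = (√3/4)·21.98² = (√3/4)·483.1204 ≈ 0.433013·483.1204 ≈ 209.197

Height = 19.04, Area = 209.2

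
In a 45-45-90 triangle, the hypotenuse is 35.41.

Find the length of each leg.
In a 45-45-90 triangle hypotenuse = leg·√2, so leg = hypotenuse/√2.
Leg = 35.41/√2 ≈ 35.41/1.41421 ≈ 25.0387

Each leg = 25.04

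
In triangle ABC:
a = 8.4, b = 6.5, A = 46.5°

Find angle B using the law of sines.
a/sin(A) = b/sin(B)  ⇒  sin(B) = b·sin(A)/a = 6.5·sin(46.5°)/8.4
sin(46.5°) ≈ 0.725374
sin(B) ≈ 6.5·0.725374/8.4 ≈ 4.71493/8.4 ≈ 0.561302
B = arcsin(0.561302) ≈ 34.1459°
(Since b ≤ a we need B ≤ A, so the obtuse alternative 180° − 34.1459° ≈ 145.854° is rejected.)

B = 34.15°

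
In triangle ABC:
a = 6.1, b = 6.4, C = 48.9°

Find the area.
Two sides and the included angle (SAS): A = ½·a·b·sin(C) = ½·6.1·6.4·sin(48.9°)
sin(48.9°) ≈ 0.753563
A ≈ ½·39.04·0.753563 = 19.52·0.753563 ≈ 14.7096

Area = 14.71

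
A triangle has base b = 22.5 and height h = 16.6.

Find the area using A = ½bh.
A = ½·b·h = ½·22.5·16.6 = ½·373.5 = 186.75

Area = 186.75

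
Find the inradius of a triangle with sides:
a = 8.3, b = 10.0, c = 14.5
r = Area/s where s is the semi-perimeter.
s = (8.3 + 10.0 + 14.5)/2 = 32.8/2 = 16.4
Area = √(s(s−a)(s−b)(s−c)) = √(16.4·8.1·6.4·1.9) ≈ √1615.33 ≈ 40.1912
r ≈ 40.1912/16.4 ≈ 2.45068

r = 2.451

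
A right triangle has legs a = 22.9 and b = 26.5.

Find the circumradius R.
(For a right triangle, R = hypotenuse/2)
Hypotenuse c = √(a² + b²) = √(524.41 + 702.25) = √1226.66 ≈ 35.0237
R = c/2 ≈ 35.0237/2 ≈ 17.5119

R = 17.51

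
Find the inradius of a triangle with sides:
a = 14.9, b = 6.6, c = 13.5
r = Area/s where s is the semi-perimeter.
s = (14.9 + 6.6 + 13.5)/2 = 35/2 = 17.5
Area = √(s(s−a)(s−b)(s−c)) = √(17.5·2.6·10.9·4) ≈ √1983.8 ≈ 44.5399
r ≈ 44.5399/17.5 ≈ 2.54514

r = 2.545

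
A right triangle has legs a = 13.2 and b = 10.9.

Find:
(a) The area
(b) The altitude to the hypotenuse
(a) The legs are perpendicular, so Area = ½·a·b = ½·13.2·10.9 = ½·143.88 = 71.94
(b) Hypotenuse c = √(a² + b²) = √(174.24 + 118.81) = √293.05 ≈ 17.1187
    Area = ½·c·h_c  ⇒  h_c = 2·Area/c = 143.88/17.1187 ≈ 8.40484

Area = 71.94, h_c = 8.405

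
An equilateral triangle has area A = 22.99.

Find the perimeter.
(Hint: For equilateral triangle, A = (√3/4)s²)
A = (√3/4)s²  ⇒  s² = 4A/√3 = 4·22.99/√3 = 91.96/1.73205 ≈ 53.0931
s ≈ √53.0931 ≈ 7.2865
Perimeter = 3s ≈ 3·7.2865 ≈ 21.8595

Perimeter = 21.86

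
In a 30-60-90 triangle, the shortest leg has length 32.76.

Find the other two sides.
In a 30-60-90 triangle the sides are in ratio 1 : √3 : 2 (short leg : long leg : hypotenuse).
Long leg = 32.76·√3 ≈ 32.76·1.73205 ≈ 56.742
Hypotenuse = 2·32.76 = 65.52

Long leg = 32.76√3 = 56.74, Hypotenuse = 65.52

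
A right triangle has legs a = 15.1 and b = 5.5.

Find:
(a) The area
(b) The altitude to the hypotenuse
(a) The legs are perpendicular, so Area = ½·a·b = ½·15.1·5.5 = ½·83.05 = 41.525
(b) Hypotenuse c = √(a² + b²) = √(228.01 + 30.25) = √258.26 ≈ 16.0705
    Area = ½·c·h_c  ⇒  h_c = 2·Area/c = 83.05/16.0705 ≈ 5.16786

Area = 41.525, h_c = 5.168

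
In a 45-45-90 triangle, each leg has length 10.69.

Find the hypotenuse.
In a 45-45-90 triangle the sides are in ratio 1 : 1 : √2, so hypotenuse = leg·√2.
Hypotenuse = 10.69·√2 ≈ 10.69·1.41421 ≈ 15.1179

Hypotenuse = 10.69√2 = 15.12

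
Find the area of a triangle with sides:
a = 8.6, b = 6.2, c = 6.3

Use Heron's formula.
s = (8.6 + 6.2 + 6.3)/2 = 21.1/2 = 10.55
s − a = 1.95, s − b = 4.35, s − c = 4.25
s(s−a)(s−b)(s−c) = 10.55·1.95·4.35·4.25 ≈ 380.334
Area = √380.334 ≈ 19.5022

Area = 19.5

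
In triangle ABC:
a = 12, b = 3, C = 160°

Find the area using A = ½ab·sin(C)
A = ½·a·b·sin(C) = ½·12·3·sin(160°)
sin(160°) ≈ 0.34202
A ≈ ½·36·0.34202 = 18·0.34202 ≈ 6.15636

Area = 6.156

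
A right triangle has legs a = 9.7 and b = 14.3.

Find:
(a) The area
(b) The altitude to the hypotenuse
(a) The legs are perpendicular, so Area = ½·a·b = ½·9.7·14.3 = ½·138.71 = 69.355
(b) Hypotenuse c = √(a² + b²) = √(94.09 + 204.49) = √298.58 ≈ 17.2795
    Area = ½·c·h_c  ⇒  h_c = 2·Area/c = 138.71/17.2795 ≈ 8.02745

Area = 69.355, h_c = 8.027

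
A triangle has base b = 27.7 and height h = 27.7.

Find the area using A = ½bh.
A = ½·b·h = ½·27.7·27.7 = ½·767.29 = 383.645

Area = 383.645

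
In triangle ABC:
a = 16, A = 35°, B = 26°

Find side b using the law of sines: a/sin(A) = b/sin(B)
a/sin(A) = b/sin(B)  ⇒  b = a·sin(B)/sin(A) = 16·sin(26°)/sin(35°)
sin(26°) ≈ 0.438371, sin(35°) ≈ 0.573576
b ≈ 16·0.438371/0.573576 ≈ 7.01394/0.573576 ≈ 12.2284

b = 12.23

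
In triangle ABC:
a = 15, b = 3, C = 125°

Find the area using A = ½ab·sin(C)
A = ½·a·b·sin(C) = ½·15·3·sin(125°)
sin(125°) ≈ 0.819152
A ≈ ½·45·0.819152 = 22.5·0.819152 ≈ 18.4309

Area = 18.43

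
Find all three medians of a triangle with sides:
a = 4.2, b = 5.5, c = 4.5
Median formula: m_a = ½√(2b² + 2c² − a²) (and cyclically). a² = 17.64, b² = 30.25, c² = 20.25.
m_a = ½√(2·30.25 + 2·20.25 − 17.64) = ½√83.36 ≈ ½·9.13017 ≈ 4.56508
m_b = ½√(2·17.64 + 2·20.25 − 30.25) = ½√45.53 ≈ ½·6.74759 ≈ 3.3738
m_c = ½√(2·17.64 + 2·30.25 − 20.25) = ½√75.53 ≈ ½·8.6908 ≈ 4.3454

m_a = 4.565, m_b = 3.374, m_c = 4.345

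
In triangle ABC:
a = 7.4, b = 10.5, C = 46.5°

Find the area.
Two sides and the included angle (SAS): A = ½·a·b·sin(C) = ½·7.4·10.5·sin(46.5°)
sin(46.5°) ≈ 0.725374
A ≈ ½·77.7·0.725374 = 38.85·0.725374 ≈ 28.1808

Area = 28.18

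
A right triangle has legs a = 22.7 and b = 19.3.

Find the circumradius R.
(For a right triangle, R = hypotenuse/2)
Hypotenuse c = √(a² + b²) = √(515.29 + 372.49) = √887.78 ≈ 29.7956
R = c/2 ≈ 29.7956/2 ≈ 14.8978

R = 14.9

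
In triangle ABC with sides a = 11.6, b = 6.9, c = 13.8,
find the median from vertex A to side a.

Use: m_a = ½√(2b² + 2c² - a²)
m_a = ½√(2·6.9² + 2·13.8² − 11.6²) = ½√(2·47.61 + 2·190.44 − 134.56) = ½√(95.22 + 380.88 − 134.56) = ½√341.54
√341.54 ≈ 18.4808, so m_a ≈ 9.2404

m_a = 9.24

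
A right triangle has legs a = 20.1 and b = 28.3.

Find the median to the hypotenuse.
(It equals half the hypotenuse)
Hypotenuse c = √(a² + b²) = √(404.01 + 800.89) = √1204.9 ≈ 34.7117
Median to hypotenuse = c/2 ≈ 34.7117/2 ≈ 17.3558

Median = 17.36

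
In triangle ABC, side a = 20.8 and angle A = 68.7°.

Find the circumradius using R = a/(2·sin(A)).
R = a/(2·sin(A)) = 20.8/(2·sin(68.7°))
sin(68.7°) ≈ 0.931691
R ≈ 20.8/(2·0.931691) = 20.8/1.86338 ≈ 11.1625

R = 11.16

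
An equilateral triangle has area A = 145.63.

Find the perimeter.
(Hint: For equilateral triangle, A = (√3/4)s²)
A = (√3/4)s²  ⇒  s² = 4A/√3 = 4·145.63/√3 = 582.52/1.73205 ≈ 336.318
s ≈ √336.318 ≈ 18.339
Perimeter = 3s ≈ 3·18.339 ≈ 55.0169

Perimeter = 55.02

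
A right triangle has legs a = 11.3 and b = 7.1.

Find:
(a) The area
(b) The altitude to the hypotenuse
(a) The legs are perpendicular, so Area = ½·a·b = ½·11.3·7.1 = ½·80.23 = 40.115
(b) Hypotenuse c = √(a² + b²) = √(127.69 + 50.41) = √178.1 ≈ 13.3454
    Area = ½·c·h_c  ⇒  h_c = 2·Area/c = 80.23/13.3454 ≈ 6.0118

Area = 40.115, h_c = 6.012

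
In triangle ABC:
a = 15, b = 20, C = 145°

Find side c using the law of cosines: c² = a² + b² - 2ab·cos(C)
c² = 15² + 20² − 2·15·20·cos(145°)
cos(145°) ≈ -0.819152
c² ≈ 225 + 400 − 600·(-0.819152) ≈ 625 + 491.491 ≈ 1116.49
c ≈ √1116.49 ≈ 33.4139

c = 33.41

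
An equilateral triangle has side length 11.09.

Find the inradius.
r = Area/s with s the semi-perimeter.
Area = (√3/4)·11.09² = (√3/4)·122.9881 ≈ 0.433013·122.9881 ≈ 53.2554
s = 3·11.09/2 = 16.635
r ≈ 53.2554/16.635 ≈ 3.20141
(Equivalently r = side/(2√3) = 11.09/3.4641 ≈ 3.20141.)

r = 3.201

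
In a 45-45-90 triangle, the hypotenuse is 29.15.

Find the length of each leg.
In a 45-45-90 triangle hypotenuse = leg·√2, so leg = hypotenuse/√2.
Leg = 29.15/√2 ≈ 29.15/1.41421 ≈ 20.6122

Each leg = 20.61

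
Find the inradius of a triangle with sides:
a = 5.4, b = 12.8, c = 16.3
r = Area/s where s is the semi-perimeter.
s = (5.4 + 12.8 + 16.3)/2 = 34.5/2 = 17.25
Area = √(s(s−a)(s−b)(s−c)) = √(17.25·11.85·4.45·0.95) ≈ √864.154 ≈ 29.3965
r ≈ 29.3965/17.25 ≈ 1.70414

r = 1.704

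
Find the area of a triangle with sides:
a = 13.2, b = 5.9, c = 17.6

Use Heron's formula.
s = (13.2 + 5.9 + 17.6)/2 = 36.7/2 = 18.35
s − a = 5.15, s − b = 12.45, s − c = 0.75
s(s−a)(s−b)(s−c) = 18.35·5.15·12.45·0.75 ≈ 882.417
Area = √882.417 ≈ 29.7055

Area = 29.71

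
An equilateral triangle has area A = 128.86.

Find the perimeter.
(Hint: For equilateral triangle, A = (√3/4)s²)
A = (√3/4)s²  ⇒  s² = 4A/√3 = 4·128.86/√3 = 515.44/1.73205 ≈ 297.589
s ≈ √297.589 ≈ 17.2508
Perimeter = 3s ≈ 3·17.2508 ≈ 51.7523

Perimeter = 51.75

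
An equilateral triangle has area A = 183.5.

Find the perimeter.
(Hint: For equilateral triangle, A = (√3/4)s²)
A = (√3/4)s²  ⇒  s² = 4A/√3 = 4·183.5/√3 = 734/1.73205 ≈ 423.775
s ≈ √423.775 ≈ 20.5858
Perimeter = 3s ≈ 3·20.5858 ≈ 61.7574

Perimeter = 61.76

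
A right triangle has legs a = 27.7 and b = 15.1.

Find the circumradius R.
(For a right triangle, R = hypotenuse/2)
Hypotenuse c = √(a² + b²) = √(767.29 + 228.01) = √995.3 ≈ 31.5484
R = c/2 ≈ 31.5484/2 ≈ 15.7742

R = 15.77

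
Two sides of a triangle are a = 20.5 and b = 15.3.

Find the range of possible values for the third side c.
Triangle inequality: |a − b| < c < a + b
|a − b| = |20.5 − 15.3| = 5.2
a + b = 20.5 + 15.3 = 35.8

5.2 < c < 35.8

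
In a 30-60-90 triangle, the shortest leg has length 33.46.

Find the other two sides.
In a 30-60-90 triangle the sides are in ratio 1 : √3 : 2 (short leg : long leg : hypotenuse).
Long leg = 33.46·√3 ≈ 33.46·1.73205 ≈ 57.9544
Hypotenuse = 2·33.46 = 66.92

Long leg = 33.46√3 = 57.95, Hypotenuse = 66.92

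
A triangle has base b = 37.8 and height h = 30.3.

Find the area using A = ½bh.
A = ½·b·h = ½·37.8·30.3 = ½·1145.34 = 572.67

Area = 572.67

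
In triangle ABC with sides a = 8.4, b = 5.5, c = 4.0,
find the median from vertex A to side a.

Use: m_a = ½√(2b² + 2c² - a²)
m_a = ½√(2·5.5² + 2·4.0² − 8.4²) = ½√(2·30.25 + 2·16 − 70.56) = ½√(60.5 + 32 − 70.56) = ½√21.94
√21.94 ≈ 4.68402, so m_a ≈ 2.34201

m_a = 2.342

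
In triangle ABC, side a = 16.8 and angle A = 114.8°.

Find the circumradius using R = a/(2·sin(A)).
R = a/(2·sin(A)) = 16.8/(2·sin(114.8°))
sin(114.8°) ≈ 0.907777
R ≈ 16.8/(2·0.907777) = 16.8/1.81555 ≈ 9.25337

R = 9.253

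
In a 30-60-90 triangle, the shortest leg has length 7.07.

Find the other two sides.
In a 30-60-90 triangle the sides are in ratio 1 : √3 : 2 (short leg : long leg : hypotenuse).
Long leg = 7.07·√3 ≈ 7.07·1.73205 ≈ 12.2456
Hypotenuse = 2·7.07 = 14.14

Long leg = 7.07√3 = 12.25, Hypotenuse = 14.14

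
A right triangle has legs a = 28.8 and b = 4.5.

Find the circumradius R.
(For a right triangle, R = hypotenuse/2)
Hypotenuse c = √(a² + b²) = √(829.44 + 20.25) = √849.69 ≈ 29.1494
R = c/2 ≈ 29.1494/2 ≈ 14.5747

R = 14.57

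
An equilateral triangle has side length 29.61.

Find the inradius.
r = Area/s with s the semi-perimeter.
Area = (√3/4)·29.61² = (√3/4)·876.7521 ≈ 0.433013·876.7521 ≈ 379.645
s = 3·29.61/2 = 44.415
r ≈ 379.645/44.415 ≈ 8.54767
(Equivalently r = side/(2√3) = 29.61/3.4641 ≈ 8.54767.)

r = 8.548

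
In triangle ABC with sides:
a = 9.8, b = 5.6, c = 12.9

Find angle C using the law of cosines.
c² = a² + b² − 2ab·cos(C)  ⇒  cos(C) = (a² + b² − c²)/(2ab)
cos(C) = (9.8² + 5.6² − 12.9²)/(2·9.8·5.6) = (96.04 + 31.36 − 166.41)/109.76 = -39.01/109.76 ≈ -0.355412
C = arccos(-0.355412) ≈ 110.819°

C = 110.8°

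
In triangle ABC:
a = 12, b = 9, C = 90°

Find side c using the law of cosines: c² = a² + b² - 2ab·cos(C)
c² = 12² + 9² − 2·12·9·cos(90°)
cos(90°) ≈ 0
c² ≈ 144 + 81 − 216·(0) ≈ 225 − 0 ≈ 225
c ≈ √225 ≈ 15

c = 15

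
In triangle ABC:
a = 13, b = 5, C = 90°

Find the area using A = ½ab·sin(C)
A = ½·a·b·sin(C) = ½·13·5·sin(90°)
sin(90°) ≈ 1
A ≈ ½·65·1 = 32.5·1 ≈ 32.5

Area = 32.5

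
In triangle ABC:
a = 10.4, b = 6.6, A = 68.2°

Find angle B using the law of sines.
a/sin(A) = b/sin(B)  ⇒  sin(B) = b·sin(A)/a = 6.6·sin(68.2°)/10.4
sin(68.2°) ≈ 0.928486
sin(B) ≈ 6.6·0.928486/10.4 ≈ 6.12801/10.4 ≈ 0.589231
B = arcsin(0.589231) ≈ 36.1025°
(Since b ≤ a we need B ≤ A, so the obtuse alternative 180° − 36.1025° ≈ 143.898° is rejected.)

B = 36.1°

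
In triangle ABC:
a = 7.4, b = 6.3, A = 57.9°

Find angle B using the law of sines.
a/sin(A) = b/sin(B)  ⇒  sin(B) = b·sin(A)/a = 6.3·sin(57.9°)/7.4
sin(57.9°) ≈ 0.847122
sin(B) ≈ 6.3·0.847122/7.4 ≈ 5.33687/7.4 ≈ 0.721198
B = arcsin(0.721198) ≈ 46.1535°
(Since b ≤ a we need B ≤ A, so the obtuse alternative 180° − 46.1535° ≈ 133.846° is rejected.)

B = 46.15°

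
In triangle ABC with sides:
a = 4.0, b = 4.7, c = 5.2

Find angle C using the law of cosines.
c² = a² + b² − 2ab·cos(C)  ⇒  cos(C) = (a² + b² − c²)/(2ab)
cos(C) = (4.0² + 4.7² − 5.2²)/(2·4.0·4.7) = (16 + 22.09 − 27.04)/37.6 = 11.05/37.6 ≈ 0.293883
C = arccos(0.293883) ≈ 72.9094°

C = 72.91°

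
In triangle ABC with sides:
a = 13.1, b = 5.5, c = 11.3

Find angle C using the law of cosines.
c² = a² + b² − 2ab·cos(C)  ⇒  cos(C) = (a² + b² − c²)/(2ab)
cos(C) = (13.1² + 5.5² − 11.3²)/(2·13.1·5.5) = (171.61 + 30.25 − 127.69)/144.1 = 74.17/144.1 ≈ 0.514712
C = arccos(0.514712) ≈ 59.0218°

C = 59.02°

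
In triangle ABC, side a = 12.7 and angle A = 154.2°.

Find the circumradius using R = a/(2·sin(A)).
R = a/(2·sin(A)) = 12.7/(2·sin(154.2°))
sin(154.2°) ≈ 0.435231
R ≈ 12.7/(2·0.435231) = 12.7/0.870462 ≈ 14.59

R = 14.59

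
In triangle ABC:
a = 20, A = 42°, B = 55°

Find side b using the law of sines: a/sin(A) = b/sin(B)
a/sin(A) = b/sin(B)  ⇒  b = a·sin(B)/sin(A) = 20·sin(55°)/sin(42°)
sin(55°) ≈ 0.819152, sin(42°) ≈ 0.669131
b ≈ 20·0.819152/0.669131 ≈ 16.383/0.669131 ≈ 24.4841

b = 24.48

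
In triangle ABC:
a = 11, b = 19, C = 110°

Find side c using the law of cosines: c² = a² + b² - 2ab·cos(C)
c² = 11² + 19² − 2·11·19·cos(110°)
cos(110°) ≈ -0.34202
c² ≈ 121 + 361 − 418·(-0.34202) ≈ 482 + 142.964 ≈ 624.964
c ≈ √624.964 ≈ 24.9993

c = 25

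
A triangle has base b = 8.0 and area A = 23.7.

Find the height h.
A = ½·b·h  ⇒  h = 2A/b = 2·23.7/8.0 = 47.4/8.0 ≈ 5.925

h = 5.925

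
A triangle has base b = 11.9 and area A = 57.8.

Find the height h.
A = ½·b·h  ⇒  h = 2A/b = 2·57.8/11.9 = 115.6/11.9 ≈ 9.71429

h = 9.714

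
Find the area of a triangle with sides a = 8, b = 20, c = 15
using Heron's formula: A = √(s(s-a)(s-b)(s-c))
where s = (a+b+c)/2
s = (8 + 20 + 15)/2 = 43/2 = 21.5
s − a = 13.5, s − b = 1.5, s − c = 6.5
s(s−a)(s−b)(s−c) = 21.5·13.5·1.5·6.5 = 2829.9375
Area = √2829.9375 ≈ 53.1972

s = 21.5, Area = 53.2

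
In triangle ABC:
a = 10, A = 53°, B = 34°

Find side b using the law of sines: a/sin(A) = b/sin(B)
a/sin(A) = b/sin(B)  ⇒  b = a·sin(B)/sin(A) = 10·sin(34°)/sin(53°)
sin(34°) ≈ 0.559193, sin(53°) ≈ 0.798636
b ≈ 10·0.559193/0.798636 ≈ 5.59193/0.798636 ≈ 7.00185

b = 7.002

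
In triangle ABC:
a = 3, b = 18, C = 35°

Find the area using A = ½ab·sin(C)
A = ½·a·b·sin(C) = ½·3·18·sin(35°)
sin(35°) ≈ 0.573576
A ≈ ½·54·0.573576 = 27·0.573576 ≈ 15.4866

Area = 15.49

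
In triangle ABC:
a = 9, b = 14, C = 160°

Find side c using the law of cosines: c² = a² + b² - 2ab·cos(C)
c² = 9² + 14² − 2·9·14·cos(160°)
cos(160°) ≈ -0.939693
c² ≈ 81 + 196 − 252·(-0.939693) ≈ 277 + 236.803 ≈ 513.803
c ≈ √513.803 ≈ 22.6672

c = 22.67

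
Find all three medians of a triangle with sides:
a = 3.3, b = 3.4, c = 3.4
Median formula: m_a = ½√(2b² + 2c² − a²) (and cyclically). a² = 10.89, b² = 11.56, c² = 11.56.
m_a = ½√(2·11.56 + 2·11.56 − 10.89) = ½√35.35 ≈ ½·5.94559 ≈ 2.97279
m_b = ½√(2·10.89 + 2·11.56 − 11.56) = ½√33.34 ≈ ½·5.77408 ≈ 2.88704
m_c = ½√(2·10.89 + 2·11.56 − 11.56) = ½√33.34 ≈ ½·5.77408 ≈ 2.88704

m_a = 2.973, m_b = 2.887, m_c = 2.887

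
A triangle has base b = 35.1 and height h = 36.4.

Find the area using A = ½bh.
A = ½·b·h = ½·35.1·36.4 = ½·1277.64 = 638.82

Area = 638.82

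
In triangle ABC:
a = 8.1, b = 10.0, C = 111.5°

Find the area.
Two sides and the included angle (SAS): A = ½·a·b·sin(C) = ½·8.1·10.0·sin(111.5°)
sin(111.5°) ≈ 0.930418
A ≈ ½·81·0.930418 = 40.5·0.930418 ≈ 37.6819

Area = 37.68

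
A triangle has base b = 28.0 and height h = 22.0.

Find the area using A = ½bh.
A = ½·b·h = ½·28.0·22.0 = ½·616 = 308

Area = 308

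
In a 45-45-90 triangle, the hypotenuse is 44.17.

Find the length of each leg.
In a 45-45-90 triangle hypotenuse = leg·√2, so leg = hypotenuse/√2.
Leg = 44.17/√2 ≈ 44.17/1.41421 ≈ 31.2329

Each leg = 31.23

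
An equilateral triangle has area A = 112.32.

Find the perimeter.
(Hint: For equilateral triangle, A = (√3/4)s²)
A = (√3/4)s²  ⇒  s² = 4A/√3 = 4·112.32/√3 = 449.28/1.73205 ≈ 259.392
s ≈ √259.392 ≈ 16.1056
Perimeter = 3s ≈ 3·16.1056 ≈ 48.3169

Perimeter = 48.32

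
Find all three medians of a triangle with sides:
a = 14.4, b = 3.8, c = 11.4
Median formula: m_a = ½√(2b² + 2c² − a²) (and cyclically). a² = 207.36, b² = 14.44, c² = 129.96.
m_a = ½√(2·14.44 + 2·129.96 − 207.36) = ½√81.44 ≈ ½·9.02441 ≈ 4.51221
m_b = ½√(2·207.36 + 2·129.96 − 14.44) = ½√660.2 ≈ ½·25.6944 ≈ 12.8472
m_c = ½√(2·207.36 + 2·14.44 − 129.96) = ½√313.64 ≈ ½·17.7099 ≈ 8.85494

m_a = 4.512, m_b = 12.85, m_c = 8.855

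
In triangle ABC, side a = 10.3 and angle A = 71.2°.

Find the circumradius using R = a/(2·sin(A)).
R = a/(2·sin(A)) = 10.3/(2·sin(71.2°))
sin(71.2°) ≈ 0.946649
R ≈ 10.3/(2·0.946649) = 10.3/1.8933 ≈ 5.44024

R = 5.44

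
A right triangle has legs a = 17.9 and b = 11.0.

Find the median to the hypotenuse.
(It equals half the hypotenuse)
Hypotenuse c = √(a² + b²) = √(320.41 + 121) = √441.41 ≈ 21.0098
Median to hypotenuse = c/2 ≈ 21.0098/2 ≈ 10.5049

Median = 10.5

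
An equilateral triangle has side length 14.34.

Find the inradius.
r = Area/s with s the semi-perimeter.
Area = (√3/4)·14.34² = (√3/4)·205.6356 ≈ 0.433013·205.6356 ≈ 89.0428
s = 3·14.34/2 = 21.51
r ≈ 89.0428/21.51 ≈ 4.1396
(Equivalently r = side/(2√3) = 14.34/3.4641 ≈ 4.1396.)

r = 4.14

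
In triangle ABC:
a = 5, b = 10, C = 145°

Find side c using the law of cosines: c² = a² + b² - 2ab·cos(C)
c² = 5² + 10² − 2·5·10·cos(145°)
cos(145°) ≈ -0.819152
c² ≈ 25 + 100 − 100·(-0.819152) ≈ 125 + 81.9152 ≈ 206.915
c ≈ √206.915 ≈ 14.3845

c = 14.38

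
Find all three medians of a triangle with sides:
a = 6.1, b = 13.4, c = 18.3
Median formula: m_a = ½√(2b² + 2c² − a²) (and cyclically). a² = 37.21, b² = 179.56, c² = 334.89.
m_a = ½√(2·179.56 + 2·334.89 − 37.21) = ½√991.69 ≈ ½·31.4911 ≈ 15.7456
m_b = ½√(2·37.21 + 2·334.89 − 179.56) = ½√564.64 ≈ ½·23.7622 ≈ 11.8811
m_c = ½√(2·37.21 + 2·179.56 − 334.89) = ½√98.65 ≈ ½·9.93227 ≈ 4.96614

m_a = 15.75, m_b = 11.88, m_c = 4.966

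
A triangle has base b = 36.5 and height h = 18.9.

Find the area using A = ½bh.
A = ½·b·h = ½·36.5·18.9 = ½·689.85 = 344.925

Area = 344.925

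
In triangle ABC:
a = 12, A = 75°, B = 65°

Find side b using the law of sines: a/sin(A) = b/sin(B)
a/sin(A) = b/sin(B)  ⇒  b = a·sin(B)/sin(A) = 12·sin(65°)/sin(75°)
sin(65°) ≈ 0.906308, sin(75°) ≈ 0.965926
b ≈ 12·0.906308/0.965926 ≈ 10.8757/0.965926 ≈ 11.2593

b = 11.26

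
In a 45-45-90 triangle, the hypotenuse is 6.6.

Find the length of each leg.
In a 45-45-90 triangle hypotenuse = leg·√2, so leg = hypotenuse/√2.
Leg = 6.6/√2 ≈ 6.6/1.41421 ≈ 4.6669

Each leg = 4.667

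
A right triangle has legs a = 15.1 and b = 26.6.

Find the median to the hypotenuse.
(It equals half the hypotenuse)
Hypotenuse c = √(a² + b²) = √(228.01 + 707.56) = √935.57 ≈ 30.5871
Median to hypotenuse = c/2 ≈ 30.5871/2 ≈ 15.2935

Median = 15.29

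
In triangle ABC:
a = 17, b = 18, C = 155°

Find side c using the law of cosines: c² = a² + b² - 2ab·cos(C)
c² = 17² + 18² − 2·17·18·cos(155°)
cos(155°) ≈ -0.906308
c² ≈ 289 + 324 − 612·(-0.906308) ≈ 613 + 554.66 ≈ 1167.66
c ≈ √1167.66 ≈ 34.171

c = 34.17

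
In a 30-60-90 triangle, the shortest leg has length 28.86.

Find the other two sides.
In a 30-60-90 triangle the sides are in ratio 1 : √3 : 2 (short leg : long leg : hypotenuse).
Long leg = 28.86·√3 ≈ 28.86·1.73205 ≈ 49.987
Hypotenuse = 2·28.86 = 57.72

Long leg = 28.86√3 = 49.99, Hypotenuse = 57.72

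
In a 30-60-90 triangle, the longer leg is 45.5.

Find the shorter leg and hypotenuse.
In a 30-60-90 triangle the sides are in ratio 1 : √3 : 2, so short leg = long leg/√3 and hypotenuse = 2·(short leg).
Short leg = 45.5/√3 ≈ 45.5/1.73205 ≈ 26.2694
Hypotenuse = 2·26.2694 ≈ 52.5389

Short leg = 26.27, Hypotenuse = 52.54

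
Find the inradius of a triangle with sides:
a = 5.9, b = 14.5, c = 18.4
r = Area/s where s is the semi-perimeter.
s = (5.9 + 14.5 + 18.4)/2 = 38.8/2 = 19.4
Area = √(s(s−a)(s−b)(s−c)) = √(19.4·13.5·4.9·1) ≈ √1283.31 ≈ 35.8233
r ≈ 35.8233/19.4 ≈ 1.84656

r = 1.847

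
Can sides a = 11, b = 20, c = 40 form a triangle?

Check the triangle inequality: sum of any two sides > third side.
a + b vs c: 11 + 20 = 31 ≤ 40  ✗
a + c vs b: 11 + 40 = 51 > 20  ✓
b + c vs a: 20 + 40 = 60 > 11  ✓

No: 11 + 20 = 31 is not > 40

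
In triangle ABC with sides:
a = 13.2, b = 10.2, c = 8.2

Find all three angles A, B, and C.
Law of cosines for each angle (a² = 174.24, b² = 104.04, c² = 67.24):
cos(A) = (b² + c² − a²)/(2bc) = (104.04 + 67.24 − 174.24)/(2·10.2·8.2) = -2.96/167.28 ≈ -0.0176949  ⇒  A ≈ 91.0139°
cos(B) = (a² + c² − b²)/(2ac) = (174.24 + 67.24 − 104.04)/(2·13.2·8.2) = 137.44/216.48 ≈ 0.634885  ⇒  B ≈ 50.5885°
cos(C) = (a² + b² − c²)/(2ab) = (174.24 + 104.04 − 67.24)/(2·13.2·10.2) = 211.04/269.28 ≈ 0.78372  ⇒  C ≈ 38.3976°
Check: A + B + C ≈ 180°

A = 91.01°, B = 50.59°, C = 38.4°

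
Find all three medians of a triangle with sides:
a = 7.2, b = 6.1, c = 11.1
Median formula: m_a = ½√(2b² + 2c² − a²) (and cyclically). a² = 51.84, b² = 37.21, c² = 123.21.
m_a = ½√(2·37.21 + 2·123.21 − 51.84) = ½√269 ≈ ½·16.4012 ≈ 8.20061
m_b = ½√(2·51.84 + 2·123.21 − 37.21) = ½√312.89 ≈ ½·17.6887 ≈ 8.84435
m_c = ½√(2·51.84 + 2·37.21 − 123.21) = ½√54.89 ≈ ½·7.40878 ≈ 3.70439

m_a = 8.201, m_b = 8.844, m_c = 3.704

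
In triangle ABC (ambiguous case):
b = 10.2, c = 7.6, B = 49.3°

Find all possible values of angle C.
b/sin(B) = c/sin(C)  ⇒  sin(C) = c·sin(B)/b = 7.6·sin(49.3°)/10.2
sin(49.3°) ≈ 0.758134
sin(C) ≈ 7.6·0.758134/10.2 ≈ 5.76182/10.2 ≈ 0.564884
Candidate 1: C₁ = arcsin(0.564884) ≈ 34.3943°  →  A = 180° − 49.3° − 34.3943° ≈ 96.3057° > 0, valid
Candidate 2: C₂ = 180° − C₁ ≈ 145.606°  →  A = 180° − 49.3° − 145.606° ≈ -14.9057° ≤ 0, not a valid triangle

C = 34.39° (one solution)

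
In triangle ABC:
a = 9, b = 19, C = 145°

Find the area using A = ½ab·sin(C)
A = ½·a·b·sin(C) = ½·9·19·sin(145°)
sin(145°) ≈ 0.573576
A ≈ ½·171·0.573576 = 85.5·0.573576 ≈ 49.0408

Area = 49.04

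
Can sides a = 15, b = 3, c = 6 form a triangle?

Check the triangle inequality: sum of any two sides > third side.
a + b vs c: 15 + 3 = 18 > 6  ✓
a + c vs b: 15 + 6 = 21 > 3  ✓
b + c vs a: 3 + 6 = 9 ≤ 15  ✗

No: 3 + 6 = 9 is not > 15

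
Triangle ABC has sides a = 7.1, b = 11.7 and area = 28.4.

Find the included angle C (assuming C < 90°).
Area = ½·a·b·sin(C)  ⇒  sin(C) = 2·Area/(a·b) = 2·28.4/(7.1·11.7) = 56.8/83.07 ≈ 0.683761
C = arcsin(0.683761) ≈ 43.1382° (taking the acute solution since C < 90°)

C = 43.14°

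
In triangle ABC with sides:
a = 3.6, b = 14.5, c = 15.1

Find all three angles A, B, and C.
Law of cosines for each angle (a² = 12.96, b² = 210.25, c² = 228.01):
cos(A) = (b² + c² − a²)/(2bc) = (210.25 + 228.01 − 12.96)/(2·14.5·15.1) = 425.3/437.9 ≈ 0.971226  ⇒  A ≈ 13.7779°
cos(B) = (a² + c² − b²)/(2ac) = (12.96 + 228.01 − 210.25)/(2·3.6·15.1) = 30.72/108.72 ≈ 0.282561  ⇒  B ≈ 73.5869°
cos(C) = (a² + b² − c²)/(2ab) = (12.96 + 210.25 − 228.01)/(2·3.6·14.5) = -4.8/104.4 ≈ -0.045977  ⇒  C ≈ 92.6352°
Check: A + B + C ≈ 180°

A = 13.78°, B = 73.59°, C = 92.64°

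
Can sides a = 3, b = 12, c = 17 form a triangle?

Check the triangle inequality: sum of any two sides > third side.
a + b vs c: 3 + 12 = 15 ≤ 17  ✗
a + c vs b: 3 + 17 = 20 > 12  ✓
b + c vs a: 12 + 17 = 29 > 3  ✓

No: 3 + 12 = 15 is not > 17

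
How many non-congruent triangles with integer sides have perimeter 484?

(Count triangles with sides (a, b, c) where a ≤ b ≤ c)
Let a ≤ b ≤ c with a + b + c = 484. The only binding inequality is a + b > c, i.e. 484 − c > c, so c < 484/2; and c ≥ 484/3 since c is the largest side.
So 162 ≤ c ≤ 241. For each c, b runs from ⌈(484 − c)/2⌉ up to c (then a = 484 − b − c satisfies 1 ≤ a ≤ b automatically), giving c − ⌈(484 − c)/2⌉ + 1 choices.
Summing over c: 2 + 3 + 5 + 6 + … + 119 + 120  (80 terms, c = 162, …, 241) = 4880
Check (closed form: nearest integer to p²/48 for even p, (p+3)²/48 for odd p): 484²/48 = 234256/48 ≈ 4880.33 → 4880

4880 triangles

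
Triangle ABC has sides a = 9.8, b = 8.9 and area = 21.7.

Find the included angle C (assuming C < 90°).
Area = ½·a·b·sin(C)  ⇒  sin(C) = 2·Area/(a·b) = 2·21.7/(9.8·8.9) = 43.4/87.22 ≈ 0.497592
C = arcsin(0.497592) ≈ 29.8408° (taking the acute solution since C < 90°)

C = 29.84°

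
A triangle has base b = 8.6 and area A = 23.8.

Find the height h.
A = ½·b·h  ⇒  h = 2A/b = 2·23.8/8.6 = 47.6/8.6 ≈ 5.53488

h = 5.535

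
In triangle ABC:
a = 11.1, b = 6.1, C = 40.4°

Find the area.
Two sides and the included angle (SAS): A = ½·a·b·sin(C) = ½·11.1·6.1·sin(40.4°)
sin(40.4°) ≈ 0.64812
A ≈ ½·67.71·0.64812 = 33.855·0.64812 ≈ 21.9421

Area = 21.94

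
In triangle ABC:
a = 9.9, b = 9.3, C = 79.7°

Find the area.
Two sides and the included angle (SAS): A = ½·a·b·sin(C) = ½·9.9·9.3·sin(79.7°)
sin(79.7°) ≈ 0.983885
A ≈ ½·92.07·0.983885 = 46.035·0.983885 ≈ 45.2931

Area = 45.29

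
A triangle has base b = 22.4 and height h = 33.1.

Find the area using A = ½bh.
A = ½·b·h = ½·22.4·33.1 = ½·741.44 = 370.72

Area = 370.72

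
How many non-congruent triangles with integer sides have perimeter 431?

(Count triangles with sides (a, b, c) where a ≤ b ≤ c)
Let a ≤ b ≤ c with a + b + c = 431. The only binding inequality is a + b > c, i.e. 431 − c > c, so c < 431/2; and c ≥ 431/3 since c is the largest side.
So 144 ≤ c ≤ 215. For each c, b runs from ⌈(431 − c)/2⌉ up to c (then a = 431 − b − c satisfies 1 ≤ a ≤ b automatically), giving c − ⌈(431 − c)/2⌉ + 1 choices.
Summing over c: 1 + 3 + 4 + 6 + … + 106 + 108  (72 terms, c = 144, …, 215) = 3924
Check (closed form: nearest integer to p²/48 for even p, (p+3)²/48 for odd p): (431+3)²/48 = 434²/48 = 188356/48 ≈ 3924.08 → 3924

3924 triangles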